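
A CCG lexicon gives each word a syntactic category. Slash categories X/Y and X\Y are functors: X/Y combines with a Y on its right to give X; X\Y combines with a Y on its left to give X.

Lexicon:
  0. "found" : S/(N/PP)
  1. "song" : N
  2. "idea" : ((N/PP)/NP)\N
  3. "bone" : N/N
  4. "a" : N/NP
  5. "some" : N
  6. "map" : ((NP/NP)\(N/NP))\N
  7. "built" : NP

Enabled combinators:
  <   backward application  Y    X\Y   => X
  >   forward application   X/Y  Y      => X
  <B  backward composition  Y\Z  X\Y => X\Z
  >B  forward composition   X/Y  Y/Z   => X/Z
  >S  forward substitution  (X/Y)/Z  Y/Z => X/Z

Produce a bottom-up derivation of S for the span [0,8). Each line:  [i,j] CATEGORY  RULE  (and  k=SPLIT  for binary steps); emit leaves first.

[0,8] S   >
  [0,7] S/NP   >B
    [0,3] S/NP   >B
      [0,1] "found" : S/(N/PP)
      [1,3] (N/PP)/NP   <
        [1,2] "song" : N
        [2,3] "idea" : ((N/PP)/NP)\N
    [3,7] NP/NP   <
      [3,5] N/NP   >B
        [3,4] "bone" : N/N
        [4,5] "a" : N/NP
      [5,7] (NP/NP)\(N/NP)   <
        [5,6] "some" : N
        [6,7] "map" : ((NP/NP)\(N/NP))\N
  [7,8] "built" : NP

[0,1] S/(N/PP)  lex  "found"
[1,2] N  lex  "song"
[2,3] ((N/PP)/NP)\N  lex  "idea"
[1,3] (N/PP)/NP  <  k=2
[0,3] S/NP  >B  k=1
[3,4] N/N  lex  "bone"
[4,5] N/NP  lex  "a"
[3,5] N/NP  >B  k=4
[5,6] N  lex  "some"
[6,7] ((NP/NP)\(N/NP))\N  lex  "map"
[5,7] (NP/NP)\(N/NP)  <  k=6
[3,7] NP/NP  <  k=5
[0,7] S/NP  >B  k=3
[7,8] NP  lex  "built"
[0,8] S  >  k=7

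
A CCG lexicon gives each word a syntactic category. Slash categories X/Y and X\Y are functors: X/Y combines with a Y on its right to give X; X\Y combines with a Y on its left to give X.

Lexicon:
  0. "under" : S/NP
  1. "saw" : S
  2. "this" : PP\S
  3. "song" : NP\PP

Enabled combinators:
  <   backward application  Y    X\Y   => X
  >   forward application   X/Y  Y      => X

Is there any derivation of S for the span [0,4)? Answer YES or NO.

YES

[0,4] S   >
  [0,1] "under" : S/NP
  [1,4] NP   <
    [1,3] PP   <
      [1,2] "saw" : S
      [2,3] "this" : PP\S
    [3,4] "song" : NP\PP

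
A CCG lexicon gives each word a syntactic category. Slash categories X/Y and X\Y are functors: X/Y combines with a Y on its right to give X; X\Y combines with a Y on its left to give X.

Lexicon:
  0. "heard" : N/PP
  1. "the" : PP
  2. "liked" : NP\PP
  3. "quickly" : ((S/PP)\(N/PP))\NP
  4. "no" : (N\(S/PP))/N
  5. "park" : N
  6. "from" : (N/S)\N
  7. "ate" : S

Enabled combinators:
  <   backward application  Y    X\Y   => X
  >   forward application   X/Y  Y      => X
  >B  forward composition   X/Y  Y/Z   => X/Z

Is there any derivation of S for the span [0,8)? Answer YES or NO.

N/PP PP NP\PP ((S/PP)\(N/PP))\NP (N\(S/PP))/N N (N/S)\N S
CKY chart[0,8] = {N}; S ∉ chart

NO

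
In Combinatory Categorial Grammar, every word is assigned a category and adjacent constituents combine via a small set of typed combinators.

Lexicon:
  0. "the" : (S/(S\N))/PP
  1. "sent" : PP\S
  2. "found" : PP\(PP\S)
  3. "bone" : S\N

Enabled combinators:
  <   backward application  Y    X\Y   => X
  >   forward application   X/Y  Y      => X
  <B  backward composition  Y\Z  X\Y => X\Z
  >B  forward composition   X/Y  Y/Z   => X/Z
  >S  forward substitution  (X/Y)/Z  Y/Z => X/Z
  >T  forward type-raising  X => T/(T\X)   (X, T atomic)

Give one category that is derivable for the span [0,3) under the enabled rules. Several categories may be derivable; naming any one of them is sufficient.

[0,4] S   >
  [0,3] S/(S\N)   >
    [0,1] "the" : (S/(S\N))/PP
    [1,3] PP   <
      [1,2] "sent" : PP\S
      [2,3] "found" : PP\(PP\S)
  [3,4] "bone" : S\N

S/(S\N)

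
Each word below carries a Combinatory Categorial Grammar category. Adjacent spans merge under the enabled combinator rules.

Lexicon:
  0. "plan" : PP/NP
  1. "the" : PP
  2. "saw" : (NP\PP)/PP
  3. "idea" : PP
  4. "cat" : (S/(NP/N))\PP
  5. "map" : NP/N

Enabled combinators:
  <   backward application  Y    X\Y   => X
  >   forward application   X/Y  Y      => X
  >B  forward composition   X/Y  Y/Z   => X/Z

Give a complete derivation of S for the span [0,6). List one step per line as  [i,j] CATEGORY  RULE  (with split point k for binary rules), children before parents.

[0,1] PP/NP  lex  "plan"
[1,2] PP  lex  "the"
[2,3] (NP\PP)/PP  lex  "saw"
[3,4] PP  lex  "idea"
[2,4] NP\PP  >  k=3
[1,4] NP  <  k=2
[0,4] PP  >  k=1
[4,5] (S/(NP/N))\PP  lex  "cat"
[0,5] S/(NP/N)  <  k=4
[5,6] NP/N  lex  "map"
[0,6] S  >  k=5

[0,6] S   >
  [0,5] S/(NP/N)   <
    [0,4] PP   >
      [0,1] "plan" : PP/NP
      [1,4] NP   <
        [1,2] "the" : PP
        [2,4] NP\PP   >
          [2,3] "saw" : (NP\PP)/PP
          [3,4] "idea" : PP
    [4,5] "cat" : (S/(NP/N))\PP
  [5,6] "map" : NP/N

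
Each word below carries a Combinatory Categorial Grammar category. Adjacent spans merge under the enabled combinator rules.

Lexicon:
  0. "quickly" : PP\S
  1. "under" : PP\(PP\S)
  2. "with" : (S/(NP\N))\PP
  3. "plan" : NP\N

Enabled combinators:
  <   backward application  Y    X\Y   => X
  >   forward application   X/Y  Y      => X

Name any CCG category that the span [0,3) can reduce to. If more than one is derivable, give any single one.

[0,4] S   >
  [0,3] S/(NP\N)   <
    [0,2] PP   <
      [0,1] "quickly" : PP\S
      [1,2] "under" : PP\(PP\S)
    [2,3] "with" : (S/(NP\N))\PP
  [3,4] "plan" : NP\N

S/(NP\N)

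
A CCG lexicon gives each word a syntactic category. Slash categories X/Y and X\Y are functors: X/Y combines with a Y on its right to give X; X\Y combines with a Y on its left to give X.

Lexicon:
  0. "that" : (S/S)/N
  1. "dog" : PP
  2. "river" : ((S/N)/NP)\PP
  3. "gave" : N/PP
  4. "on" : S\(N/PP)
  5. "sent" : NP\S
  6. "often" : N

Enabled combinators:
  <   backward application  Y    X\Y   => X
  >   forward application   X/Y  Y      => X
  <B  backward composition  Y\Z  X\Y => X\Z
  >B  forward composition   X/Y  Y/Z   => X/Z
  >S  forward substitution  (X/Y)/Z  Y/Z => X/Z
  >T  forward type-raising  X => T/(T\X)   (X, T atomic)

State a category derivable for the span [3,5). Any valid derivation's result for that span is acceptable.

S

[0,7] S   >
  [0,6] S/N   >S
    [0,1] "that" : (S/S)/N
    [1,6] S/N   >
      [1,3] (S/N)/NP   <
        [1,2] "dog" : PP
        [2,3] "river" : ((S/N)/NP)\PP
      [3,6] NP   <
        [3,5] S   <
          [3,4] "gave" : N/PP
          [4,5] "on" : S\(N/PP)
        [5,6] "sent" : NP\S
  [6,7] "often" : N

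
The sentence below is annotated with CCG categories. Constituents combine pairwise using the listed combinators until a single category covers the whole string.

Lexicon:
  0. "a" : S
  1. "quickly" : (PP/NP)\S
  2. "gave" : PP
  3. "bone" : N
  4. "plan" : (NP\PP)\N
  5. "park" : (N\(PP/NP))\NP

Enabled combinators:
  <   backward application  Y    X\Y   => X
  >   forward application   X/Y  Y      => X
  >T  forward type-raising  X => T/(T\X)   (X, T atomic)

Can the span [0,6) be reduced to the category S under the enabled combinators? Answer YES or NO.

NO

S (PP/NP)\S PP N (NP\PP)\N (N\(PP/NP))\NP
CKY chart[0,6] = {N, N/(N\N), NP/(NP\N), PP/(PP\N), S/(S\N)}; S ∉ chart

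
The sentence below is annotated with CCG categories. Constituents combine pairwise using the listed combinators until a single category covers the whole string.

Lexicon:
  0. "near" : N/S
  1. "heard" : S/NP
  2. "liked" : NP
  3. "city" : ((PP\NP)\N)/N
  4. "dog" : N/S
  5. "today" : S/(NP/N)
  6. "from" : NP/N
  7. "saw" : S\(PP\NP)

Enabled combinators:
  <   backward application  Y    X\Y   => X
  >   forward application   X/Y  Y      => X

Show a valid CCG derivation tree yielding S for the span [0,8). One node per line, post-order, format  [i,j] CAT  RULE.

[0,1] N/S  lex  "near"
[1,2] S/NP  lex  "heard"
[2,3] NP  lex  "liked"
[1,3] S  >  k=2
[0,3] N  >  k=1
[3,4] ((PP\NP)\N)/N  lex  "city"
[4,5] N/S  lex  "dog"
[5,6] S/(NP/N)  lex  "today"
[6,7] NP/N  lex  "from"
[5,7] S  >  k=6
[4,7] N  >  k=5
[3,7] (PP\NP)\N  >  k=4
[0,7] PP\NP  <  k=3
[7,8] S\(PP\NP)  lex  "saw"
[0,8] S  <  k=7

[0,8] S   <
  [0,7] PP\NP   <
    [0,3] N   >
      [0,1] "near" : N/S
      [1,3] S   >
        [1,2] "heard" : S/NP
        [2,3] "liked" : NP
    [3,7] (PP\NP)\N   >
      [3,4] "city" : ((PP\NP)\N)/N
      [4,7] N   >
        [4,5] "dog" : N/S
        [5,7] S   >
          [5,6] "today" : S/(NP/N)
          [6,7] "from" : NP/N
  [7,8] "saw" : S\(PP\NP)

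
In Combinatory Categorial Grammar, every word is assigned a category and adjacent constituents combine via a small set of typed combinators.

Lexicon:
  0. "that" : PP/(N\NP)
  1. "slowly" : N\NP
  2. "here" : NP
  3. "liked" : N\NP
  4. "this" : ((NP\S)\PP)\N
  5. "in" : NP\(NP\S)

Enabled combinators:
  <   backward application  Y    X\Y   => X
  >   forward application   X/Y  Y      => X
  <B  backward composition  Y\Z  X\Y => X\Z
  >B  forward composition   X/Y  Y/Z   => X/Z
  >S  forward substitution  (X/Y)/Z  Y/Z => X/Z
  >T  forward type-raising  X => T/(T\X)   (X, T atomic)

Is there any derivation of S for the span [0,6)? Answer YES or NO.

NO

PP/(N\NP) N\NP NP N\NP ((NP\S)\PP)\N NP\(NP\S)
CKY chart[0,6] = {N/(N\NP), NP, NP/(NP\NP), PP/(PP\NP), S/(S\NP)}; S ∉ chart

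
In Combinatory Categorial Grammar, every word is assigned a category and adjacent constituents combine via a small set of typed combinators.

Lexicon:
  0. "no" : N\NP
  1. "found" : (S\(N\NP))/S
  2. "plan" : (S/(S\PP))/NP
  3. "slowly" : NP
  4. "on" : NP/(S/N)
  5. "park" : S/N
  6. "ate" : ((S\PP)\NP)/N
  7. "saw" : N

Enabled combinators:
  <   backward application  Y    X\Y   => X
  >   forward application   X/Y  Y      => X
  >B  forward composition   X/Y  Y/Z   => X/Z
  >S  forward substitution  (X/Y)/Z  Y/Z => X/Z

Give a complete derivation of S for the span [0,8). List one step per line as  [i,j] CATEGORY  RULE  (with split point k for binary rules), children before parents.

[0,8] S   <
  [0,1] "no" : N\NP
  [1,8] S\(N\NP)   >
    [1,2] "found" : (S\(N\NP))/S
    [2,8] S   >
      [2,4] S/(S\PP)   >
        [2,3] "plan" : (S/(S\PP))/NP
        [3,4] "slowly" : NP
      [4,8] S\PP   <
        [4,6] NP   >
          [4,5] "on" : NP/(S/N)
          [5,6] "park" : S/N
        [6,8] (S\PP)\NP   >
          [6,7] "ate" : ((S\PP)\NP)/N
          [7,8] "saw" : N

[0,1] N\NP  lex  "no"
[1,2] (S\(N\NP))/S  lex  "found"
[2,3] (S/(S\PP))/NP  lex  "plan"
[3,4] NP  lex  "slowly"
[2,4] S/(S\PP)  >  k=3
[4,5] NP/(S/N)  lex  "on"
[5,6] S/N  lex  "park"
[4,6] NP  >  k=5
[6,7] ((S\PP)\NP)/N  lex  "ate"
[7,8] N  lex  "saw"
[6,8] (S\PP)\NP  >  k=7
[4,8] S\PP  <  k=6
[2,8] S  >  k=4
[1,8] S\(N\NP)  >  k=2
[0,8] S  <  k=1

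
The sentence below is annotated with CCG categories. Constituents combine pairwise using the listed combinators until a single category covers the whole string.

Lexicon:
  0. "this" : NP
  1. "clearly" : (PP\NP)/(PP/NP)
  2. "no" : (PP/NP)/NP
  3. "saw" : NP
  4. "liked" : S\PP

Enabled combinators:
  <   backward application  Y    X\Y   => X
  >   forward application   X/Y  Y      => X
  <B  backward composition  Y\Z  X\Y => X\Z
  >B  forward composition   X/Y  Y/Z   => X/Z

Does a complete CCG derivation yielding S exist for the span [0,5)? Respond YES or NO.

[0,5] S   <
  [0,4] PP   <
    [0,1] "this" : NP
    [1,4] PP\NP   >
      [1,2] "clearly" : (PP\NP)/(PP/NP)
      [2,4] PP/NP   >
        [2,3] "no" : (PP/NP)/NP
        [3,4] "saw" : NP
  [4,5] "liked" : S\PP

YES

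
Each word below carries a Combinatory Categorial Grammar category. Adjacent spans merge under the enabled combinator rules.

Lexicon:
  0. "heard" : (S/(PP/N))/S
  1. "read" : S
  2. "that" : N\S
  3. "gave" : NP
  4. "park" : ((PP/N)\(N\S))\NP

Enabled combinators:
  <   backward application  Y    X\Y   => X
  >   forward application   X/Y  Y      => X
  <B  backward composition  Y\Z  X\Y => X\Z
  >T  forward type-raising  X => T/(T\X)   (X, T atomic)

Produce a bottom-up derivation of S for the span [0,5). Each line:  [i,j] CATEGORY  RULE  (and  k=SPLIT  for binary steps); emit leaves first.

[0,5] S   >
  [0,2] S/(PP/N)   >
    [0,1] "heard" : (S/(PP/N))/S
    [1,2] "read" : S
  [2,5] PP/N   <
    [2,3] "that" : N\S
    [3,5] (PP/N)\(N\S)   <
      [3,4] "gave" : NP
      [4,5] "park" : ((PP/N)\(N\S))\NP

[0,1] (S/(PP/N))/S  lex  "heard"
[1,2] S  lex  "read"
[0,2] S/(PP/N)  >  k=1
[2,3] N\S  lex  "that"
[3,4] NP  lex  "gave"
[4,5] ((PP/N)\(N\S))\NP  lex  "park"
[3,5] (PP/N)\(N\S)  <  k=4
[2,5] PP/N  <  k=3
[0,5] S  >  k=2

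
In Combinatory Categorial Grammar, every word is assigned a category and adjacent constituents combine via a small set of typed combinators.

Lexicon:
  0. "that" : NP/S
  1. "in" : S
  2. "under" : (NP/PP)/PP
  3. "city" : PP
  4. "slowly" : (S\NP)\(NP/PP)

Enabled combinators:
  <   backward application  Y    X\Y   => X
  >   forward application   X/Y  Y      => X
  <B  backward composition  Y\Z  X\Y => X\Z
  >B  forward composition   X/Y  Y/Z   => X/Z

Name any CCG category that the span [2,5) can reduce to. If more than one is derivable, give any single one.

[0,5] S   <
  [0,2] NP   >
    [0,1] "that" : NP/S
    [1,2] "in" : S
  [2,5] S\NP   <
    [2,4] NP/PP   >
      [2,3] "under" : (NP/PP)/PP
      [3,4] "city" : PP
    [4,5] "slowly" : (S\NP)\(NP/PP)

S\NP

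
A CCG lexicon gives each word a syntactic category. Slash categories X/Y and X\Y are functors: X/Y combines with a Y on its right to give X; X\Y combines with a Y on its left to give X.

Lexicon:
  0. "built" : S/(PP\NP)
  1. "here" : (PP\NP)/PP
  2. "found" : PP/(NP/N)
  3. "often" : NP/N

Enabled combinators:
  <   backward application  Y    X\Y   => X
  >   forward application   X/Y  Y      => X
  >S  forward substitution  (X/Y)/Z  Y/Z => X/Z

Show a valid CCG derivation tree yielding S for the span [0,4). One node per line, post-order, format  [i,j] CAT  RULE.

[0,1] S/(PP\NP)  lex  "built"
[1,2] (PP\NP)/PP  lex  "here"
[2,3] PP/(NP/N)  lex  "found"
[3,4] NP/N  lex  "often"
[2,4] PP  >  k=3
[1,4] PP\NP  >  k=2
[0,4] S  >  k=1

[0,4] S   >
  [0,1] "built" : S/(PP\NP)
  [1,4] PP\NP   >
    [1,2] "here" : (PP\NP)/PP
    [2,4] PP   >
      [2,3] "found" : PP/(NP/N)
      [3,4] "often" : NP/N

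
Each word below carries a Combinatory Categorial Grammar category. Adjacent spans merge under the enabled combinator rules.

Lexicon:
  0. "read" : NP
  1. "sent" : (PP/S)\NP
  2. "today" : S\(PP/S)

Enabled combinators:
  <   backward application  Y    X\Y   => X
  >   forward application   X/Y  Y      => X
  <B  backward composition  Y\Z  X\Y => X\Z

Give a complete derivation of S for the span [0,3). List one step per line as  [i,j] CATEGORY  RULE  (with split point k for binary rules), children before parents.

[0,3] S   <
  [0,1] "read" : NP
  [1,3] S\NP   <B
    [1,2] "sent" : (PP/S)\NP
    [2,3] "today" : S\(PP/S)

[0,1] NP  lex  "read"
[1,2] (PP/S)\NP  lex  "sent"
[2,3] S\(PP/S)  lex  "today"
[1,3] S\NP  <B  k=2
[0,3] S  <  k=1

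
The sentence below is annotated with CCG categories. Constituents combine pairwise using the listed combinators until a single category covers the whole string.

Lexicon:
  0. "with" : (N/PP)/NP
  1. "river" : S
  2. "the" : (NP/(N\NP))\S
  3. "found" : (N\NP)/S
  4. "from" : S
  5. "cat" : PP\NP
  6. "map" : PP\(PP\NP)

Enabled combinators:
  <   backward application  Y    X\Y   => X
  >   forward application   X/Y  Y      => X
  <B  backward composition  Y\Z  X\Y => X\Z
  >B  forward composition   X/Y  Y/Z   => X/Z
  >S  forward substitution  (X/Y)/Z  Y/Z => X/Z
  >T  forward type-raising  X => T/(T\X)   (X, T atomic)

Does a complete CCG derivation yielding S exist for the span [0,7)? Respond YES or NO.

(N/PP)/NP S (NP/(N\NP))\S (N\NP)/S S PP\NP PP\(PP\NP)
CKY chart[0,7] = {N, N/(N\N), N/(PP\PP), NP/(NP\N), PP/(PP\N), S/(S\N)}; S ∉ chart

NO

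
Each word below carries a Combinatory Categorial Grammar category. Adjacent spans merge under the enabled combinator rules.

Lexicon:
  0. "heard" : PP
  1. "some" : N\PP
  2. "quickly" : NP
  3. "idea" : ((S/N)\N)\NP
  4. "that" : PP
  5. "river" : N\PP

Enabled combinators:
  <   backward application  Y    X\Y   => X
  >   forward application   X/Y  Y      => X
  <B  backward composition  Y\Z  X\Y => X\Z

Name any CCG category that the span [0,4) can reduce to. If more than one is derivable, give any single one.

S/N

[0,6] S   >
  [0,4] S/N   <
    [0,2] N   <
      [0,1] "heard" : PP
      [1,2] "some" : N\PP
    [2,4] (S/N)\N   <
      [2,3] "quickly" : NP
      [3,4] "idea" : ((S/N)\N)\NP
  [4,6] N   <
    [4,5] "that" : PP
    [5,6] "river" : N\PP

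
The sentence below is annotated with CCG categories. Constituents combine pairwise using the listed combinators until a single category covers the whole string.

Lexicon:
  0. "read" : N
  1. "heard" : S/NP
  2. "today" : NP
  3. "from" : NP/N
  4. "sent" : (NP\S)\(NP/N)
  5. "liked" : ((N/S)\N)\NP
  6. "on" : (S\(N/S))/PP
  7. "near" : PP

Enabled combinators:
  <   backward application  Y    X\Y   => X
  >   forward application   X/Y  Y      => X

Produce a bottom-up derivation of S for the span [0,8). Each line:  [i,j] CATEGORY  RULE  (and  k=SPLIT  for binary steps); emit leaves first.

[0,1] N  lex  "read"
[1,2] S/NP  lex  "heard"
[2,3] NP  lex  "today"
[1,3] S  >  k=2
[3,4] NP/N  lex  "from"
[4,5] (NP\S)\(NP/N)  lex  "sent"
[3,5] NP\S  <  k=4
[1,5] NP  <  k=3
[5,6] ((N/S)\N)\NP  lex  "liked"
[1,6] (N/S)\N  <  k=5
[0,6] N/S  <  k=1
[6,7] (S\(N/S))/PP  lex  "on"
[7,8] PP  lex  "near"
[6,8] S\(N/S)  >  k=7
[0,8] S  <  k=6

[0,8] S   <
  [0,6] N/S   <
    [0,1] "read" : N
    [1,6] (N/S)\N   <
      [1,5] NP   <
        [1,3] S   >
          [1,2] "heard" : S/NP
          [2,3] "today" : NP
        [3,5] NP\S   <
          [3,4] "from" : NP/N
          [4,5] "sent" : (NP\S)\(NP/N)
      [5,6] "liked" : ((N/S)\N)\NP
  [6,8] S\(N/S)   >
    [6,7] "on" : (S\(N/S))/PP
    [7,8] "near" : PP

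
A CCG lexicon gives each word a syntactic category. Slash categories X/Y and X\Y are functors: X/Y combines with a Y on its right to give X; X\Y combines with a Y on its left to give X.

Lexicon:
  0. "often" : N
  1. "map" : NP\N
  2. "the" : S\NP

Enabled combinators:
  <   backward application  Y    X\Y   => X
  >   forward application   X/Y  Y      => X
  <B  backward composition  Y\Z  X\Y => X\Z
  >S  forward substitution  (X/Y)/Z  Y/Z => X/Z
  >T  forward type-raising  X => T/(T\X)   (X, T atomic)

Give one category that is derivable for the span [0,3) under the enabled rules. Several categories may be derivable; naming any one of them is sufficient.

[0,3] S   >
  [0,1] S/(S\N)   >T
    [0,1] "often" : N
  [1,3] S\N   <B
    [1,2] "map" : NP\N
    [2,3] "the" : S\NP

S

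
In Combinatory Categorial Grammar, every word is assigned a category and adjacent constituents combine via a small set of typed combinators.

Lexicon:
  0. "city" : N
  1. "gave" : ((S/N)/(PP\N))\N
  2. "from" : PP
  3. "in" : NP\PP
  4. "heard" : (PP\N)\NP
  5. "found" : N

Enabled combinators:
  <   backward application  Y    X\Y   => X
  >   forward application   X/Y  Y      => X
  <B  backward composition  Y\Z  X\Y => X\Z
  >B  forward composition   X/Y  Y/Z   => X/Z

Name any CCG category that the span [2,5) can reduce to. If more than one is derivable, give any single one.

[0,6] S   >
  [0,5] S/N   >
    [0,2] (S/N)/(PP\N)   <
      [0,1] "city" : N
      [1,2] "gave" : ((S/N)/(PP\N))\N
    [2,5] PP\N   <
      [2,4] NP   <
        [2,3] "from" : PP
        [3,4] "in" : NP\PP
      [4,5] "heard" : (PP\N)\NP
  [5,6] "found" : N

PP\N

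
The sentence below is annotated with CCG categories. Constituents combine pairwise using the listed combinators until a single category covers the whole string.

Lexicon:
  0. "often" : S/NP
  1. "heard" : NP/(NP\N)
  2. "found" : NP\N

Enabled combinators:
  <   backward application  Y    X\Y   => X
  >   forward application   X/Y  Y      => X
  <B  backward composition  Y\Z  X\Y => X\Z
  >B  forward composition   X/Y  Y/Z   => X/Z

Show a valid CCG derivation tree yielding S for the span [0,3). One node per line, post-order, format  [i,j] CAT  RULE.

[0,3] S   >
  [0,1] "often" : S/NP
  [1,3] NP   >
    [1,2] "heard" : NP/(NP\N)
    [2,3] "found" : NP\N

[0,1] S/NP  lex  "often"
[1,2] NP/(NP\N)  lex  "heard"
[2,3] NP\N  lex  "found"
[1,3] NP  >  k=2
[0,3] S  >  k=1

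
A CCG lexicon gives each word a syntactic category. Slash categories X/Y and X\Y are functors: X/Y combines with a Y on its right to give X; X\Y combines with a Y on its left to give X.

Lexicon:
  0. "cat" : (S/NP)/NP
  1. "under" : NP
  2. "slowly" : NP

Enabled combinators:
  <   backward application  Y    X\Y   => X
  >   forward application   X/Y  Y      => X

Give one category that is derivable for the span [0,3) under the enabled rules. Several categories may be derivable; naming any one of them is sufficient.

S

[0,3] S   >
  [0,2] S/NP   >
    [0,1] "cat" : (S/NP)/NP
    [1,2] "under" : NP
  [2,3] "slowly" : NP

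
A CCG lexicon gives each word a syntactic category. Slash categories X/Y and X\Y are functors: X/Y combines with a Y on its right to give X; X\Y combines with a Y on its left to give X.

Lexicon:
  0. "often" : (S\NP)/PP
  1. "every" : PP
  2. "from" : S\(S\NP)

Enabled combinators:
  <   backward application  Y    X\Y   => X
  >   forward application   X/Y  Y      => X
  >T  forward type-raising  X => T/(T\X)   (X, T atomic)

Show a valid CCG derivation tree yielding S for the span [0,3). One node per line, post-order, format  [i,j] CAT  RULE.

[0,1] (S\NP)/PP  lex  "often"
[1,2] PP  lex  "every"
[0,2] S\NP  >  k=1
[2,3] S\(S\NP)  lex  "from"
[0,3] S  <  k=2

[0,3] S   <
  [0,2] S\NP   >
    [0,1] "often" : (S\NP)/PP
    [1,2] "every" : PP
  [2,3] "from" : S\(S\NP)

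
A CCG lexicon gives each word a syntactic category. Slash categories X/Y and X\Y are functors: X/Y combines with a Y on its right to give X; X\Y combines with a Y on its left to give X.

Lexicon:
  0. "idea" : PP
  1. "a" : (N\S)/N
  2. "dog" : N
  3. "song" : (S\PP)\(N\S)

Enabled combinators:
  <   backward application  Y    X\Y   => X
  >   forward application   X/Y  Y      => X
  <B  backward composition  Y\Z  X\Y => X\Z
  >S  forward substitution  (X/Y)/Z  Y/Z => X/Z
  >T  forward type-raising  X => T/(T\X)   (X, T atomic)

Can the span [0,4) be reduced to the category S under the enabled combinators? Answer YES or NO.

YES

[0,4] S   >
  [0,1] S/(S\PP)   >T
    [0,1] "idea" : PP
  [1,4] S\PP   <
    [1,3] N\S   >
      [1,2] "a" : (N\S)/N
      [2,3] "dog" : N
    [3,4] "song" : (S\PP)\(N\S)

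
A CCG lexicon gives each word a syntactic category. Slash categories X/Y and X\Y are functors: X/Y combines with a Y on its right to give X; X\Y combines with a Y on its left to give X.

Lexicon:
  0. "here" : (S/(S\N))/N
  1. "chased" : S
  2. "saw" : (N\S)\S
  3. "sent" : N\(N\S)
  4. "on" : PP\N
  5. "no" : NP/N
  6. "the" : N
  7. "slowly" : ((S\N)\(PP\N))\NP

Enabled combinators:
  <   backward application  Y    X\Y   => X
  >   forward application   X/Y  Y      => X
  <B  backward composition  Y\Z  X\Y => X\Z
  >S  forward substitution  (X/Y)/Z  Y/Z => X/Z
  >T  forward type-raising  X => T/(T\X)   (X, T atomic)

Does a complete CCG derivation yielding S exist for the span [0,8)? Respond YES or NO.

YES

[0,8] S   >
  [0,4] S/(S\N)   >
    [0,1] "here" : (S/(S\N))/N
    [1,4] N   <
      [1,3] N\S   <
        [1,2] "chased" : S
        [2,3] "saw" : (N\S)\S
      [3,4] "sent" : N\(N\S)
  [4,8] S\N   <
    [4,5] "on" : PP\N
    [5,8] (S\N)\(PP\N)   <
      [5,7] NP   >
        [5,6] "no" : NP/N
        [6,7] "the" : N
      [7,8] "slowly" : ((S\N)\(PP\N))\NP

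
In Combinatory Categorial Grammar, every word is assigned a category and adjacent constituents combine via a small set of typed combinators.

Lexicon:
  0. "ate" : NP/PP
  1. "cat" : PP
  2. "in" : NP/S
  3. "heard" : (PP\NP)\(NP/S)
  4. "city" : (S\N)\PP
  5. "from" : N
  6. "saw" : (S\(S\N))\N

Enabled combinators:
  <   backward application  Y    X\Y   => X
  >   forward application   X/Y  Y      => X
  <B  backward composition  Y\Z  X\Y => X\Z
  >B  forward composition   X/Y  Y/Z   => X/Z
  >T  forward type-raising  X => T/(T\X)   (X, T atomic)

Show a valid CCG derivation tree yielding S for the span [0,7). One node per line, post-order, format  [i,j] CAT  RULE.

[0,1] NP/PP  lex  "ate"
[1,2] PP  lex  "cat"
[0,2] NP  >  k=1
[2,3] NP/S  lex  "in"
[3,4] (PP\NP)\(NP/S)  lex  "heard"
[2,4] PP\NP  <  k=3
[0,4] PP  <  k=2
[4,5] (S\N)\PP  lex  "city"
[0,5] S\N  <  k=4
[5,6] N  lex  "from"
[6,7] (S\(S\N))\N  lex  "saw"
[5,7] S\(S\N)  <  k=6
[0,7] S  <  k=5

[0,7] S   <
  [0,5] S\N   <
    [0,4] PP   <
      [0,2] NP   >
        [0,1] "ate" : NP/PP
        [1,2] "cat" : PP
      [2,4] PP\NP   <
        [2,3] "in" : NP/S
        [3,4] "heard" : (PP\NP)\(NP/S)
    [4,5] "city" : (S\N)\PP
  [5,7] S\(S\N)   <
    [5,6] "from" : N
    [6,7] "saw" : (S\(S\N))\N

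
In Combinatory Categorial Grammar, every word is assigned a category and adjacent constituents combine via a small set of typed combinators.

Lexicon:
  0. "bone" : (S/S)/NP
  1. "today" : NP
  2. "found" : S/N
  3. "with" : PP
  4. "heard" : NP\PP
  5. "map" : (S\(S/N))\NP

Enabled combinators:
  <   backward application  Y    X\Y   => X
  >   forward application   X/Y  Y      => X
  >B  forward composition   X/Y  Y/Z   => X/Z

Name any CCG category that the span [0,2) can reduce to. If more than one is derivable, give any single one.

[0,6] S   <
  [0,3] S/N   >B
    [0,2] S/S   >
      [0,1] "bone" : (S/S)/NP
      [1,2] "today" : NP
    [2,3] "found" : S/N
  [3,6] S\(S/N)   <
    [3,5] NP   <
      [3,4] "with" : PP
      [4,5] "heard" : NP\PP
    [5,6] "map" : (S\(S/N))\NP

S/S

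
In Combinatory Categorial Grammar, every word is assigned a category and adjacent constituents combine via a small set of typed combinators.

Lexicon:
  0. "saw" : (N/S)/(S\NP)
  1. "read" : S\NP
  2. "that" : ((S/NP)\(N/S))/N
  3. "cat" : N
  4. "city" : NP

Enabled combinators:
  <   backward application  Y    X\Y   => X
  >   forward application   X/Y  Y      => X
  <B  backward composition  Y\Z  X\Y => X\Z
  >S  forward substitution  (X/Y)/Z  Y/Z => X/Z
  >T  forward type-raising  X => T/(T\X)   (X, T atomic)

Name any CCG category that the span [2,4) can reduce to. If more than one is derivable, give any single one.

(S/NP)\(N/S)

[0,5] S   >
  [0,4] S/NP   <
    [0,2] N/S   >
      [0,1] "saw" : (N/S)/(S\NP)
      [1,2] "read" : S\NP
    [2,4] (S/NP)\(N/S)   >
      [2,3] "that" : ((S/NP)\(N/S))/N
      [3,4] "cat" : N
  [4,5] "city" : NP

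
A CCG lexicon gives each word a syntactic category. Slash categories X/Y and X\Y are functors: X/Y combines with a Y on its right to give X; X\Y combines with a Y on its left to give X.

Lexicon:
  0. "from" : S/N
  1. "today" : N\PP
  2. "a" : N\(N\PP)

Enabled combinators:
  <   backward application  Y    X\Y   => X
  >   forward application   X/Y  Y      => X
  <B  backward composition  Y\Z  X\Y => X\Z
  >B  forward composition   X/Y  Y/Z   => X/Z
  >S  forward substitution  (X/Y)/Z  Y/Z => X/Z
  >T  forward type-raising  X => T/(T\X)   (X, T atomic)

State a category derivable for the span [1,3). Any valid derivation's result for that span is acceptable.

N

[0,3] S   >
  [0,1] "from" : S/N
  [1,3] N   <
    [1,2] "today" : N\PP
    [2,3] "a" : N\(N\PP)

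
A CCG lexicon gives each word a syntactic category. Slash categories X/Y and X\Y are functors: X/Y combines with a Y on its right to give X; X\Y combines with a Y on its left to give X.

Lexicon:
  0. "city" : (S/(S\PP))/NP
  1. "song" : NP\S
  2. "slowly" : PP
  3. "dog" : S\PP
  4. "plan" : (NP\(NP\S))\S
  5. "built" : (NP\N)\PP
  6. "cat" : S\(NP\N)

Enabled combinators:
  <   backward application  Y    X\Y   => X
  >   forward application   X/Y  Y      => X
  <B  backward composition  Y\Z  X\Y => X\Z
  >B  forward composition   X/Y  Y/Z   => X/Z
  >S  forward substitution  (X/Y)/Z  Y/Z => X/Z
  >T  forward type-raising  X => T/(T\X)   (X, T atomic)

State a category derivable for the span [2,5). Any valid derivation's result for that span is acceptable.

[0,7] S   >
  [0,5] S/(S\PP)   >
    [0,1] "city" : (S/(S\PP))/NP
    [1,5] NP   <
      [1,2] "song" : NP\S
      [2,5] NP\(NP\S)   <
        [2,4] S   <
          [2,3] "slowly" : PP
          [3,4] "dog" : S\PP
        [4,5] "plan" : (NP\(NP\S))\S
  [5,7] S\PP   <B
    [5,6] "built" : (NP\N)\PP
    [6,7] "cat" : S\(NP\N)

NP\(NP\S)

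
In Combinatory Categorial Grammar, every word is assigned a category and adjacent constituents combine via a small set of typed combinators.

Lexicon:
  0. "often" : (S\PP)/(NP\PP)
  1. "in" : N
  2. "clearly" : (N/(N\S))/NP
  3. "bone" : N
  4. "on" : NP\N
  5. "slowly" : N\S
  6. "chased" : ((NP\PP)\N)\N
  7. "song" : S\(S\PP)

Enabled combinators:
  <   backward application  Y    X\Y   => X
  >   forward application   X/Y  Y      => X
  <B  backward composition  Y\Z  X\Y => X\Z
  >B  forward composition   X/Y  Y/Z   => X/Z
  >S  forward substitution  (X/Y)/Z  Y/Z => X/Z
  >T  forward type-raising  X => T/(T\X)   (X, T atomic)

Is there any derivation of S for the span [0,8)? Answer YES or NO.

YES

[0,8] S   <
  [0,7] S\PP   >
    [0,1] "often" : (S\PP)/(NP\PP)
    [1,7] NP\PP   <
      [1,2] "in" : N
      [2,7] (NP\PP)\N   <
        [2,6] N   >
          [2,5] N/(N\S)   >
            [2,3] "clearly" : (N/(N\S))/NP
            [3,5] NP   >
              [3,4] NP/(NP\N)   >T
                [3,4] "bone" : N
              [4,5] "on" : NP\N
          [5,6] "slowly" : N\S
        [6,7] "chased" : ((NP\PP)\N)\N
  [7,8] "song" : S\(S\PP)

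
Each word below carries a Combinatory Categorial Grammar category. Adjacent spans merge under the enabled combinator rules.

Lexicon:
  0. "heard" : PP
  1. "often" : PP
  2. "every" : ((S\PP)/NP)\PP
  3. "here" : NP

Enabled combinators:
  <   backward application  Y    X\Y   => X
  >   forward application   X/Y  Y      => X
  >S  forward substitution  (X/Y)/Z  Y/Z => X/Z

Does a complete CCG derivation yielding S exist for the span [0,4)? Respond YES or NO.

[0,4] S   <
  [0,1] "heard" : PP
  [1,4] S\PP   >
    [1,3] (S\PP)/NP   <
      [1,2] "often" : PP
      [2,3] "every" : ((S\PP)/NP)\PP
    [3,4] "here" : NP

YES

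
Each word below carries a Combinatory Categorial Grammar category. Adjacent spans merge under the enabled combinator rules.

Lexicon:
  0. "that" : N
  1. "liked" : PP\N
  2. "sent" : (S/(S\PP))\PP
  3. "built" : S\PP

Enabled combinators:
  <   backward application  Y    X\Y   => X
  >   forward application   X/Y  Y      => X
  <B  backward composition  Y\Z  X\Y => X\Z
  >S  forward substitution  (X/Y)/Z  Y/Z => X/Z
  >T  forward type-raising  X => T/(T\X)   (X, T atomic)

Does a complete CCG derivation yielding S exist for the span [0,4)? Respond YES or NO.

[0,4] S   >
  [0,3] S/(S\PP)   <
    [0,2] PP   >
      [0,1] PP/(PP\N)   >T
        [0,1] "that" : N
      [1,2] "liked" : PP\N
    [2,3] "sent" : (S/(S\PP))\PP
  [3,4] "built" : S\PP

YES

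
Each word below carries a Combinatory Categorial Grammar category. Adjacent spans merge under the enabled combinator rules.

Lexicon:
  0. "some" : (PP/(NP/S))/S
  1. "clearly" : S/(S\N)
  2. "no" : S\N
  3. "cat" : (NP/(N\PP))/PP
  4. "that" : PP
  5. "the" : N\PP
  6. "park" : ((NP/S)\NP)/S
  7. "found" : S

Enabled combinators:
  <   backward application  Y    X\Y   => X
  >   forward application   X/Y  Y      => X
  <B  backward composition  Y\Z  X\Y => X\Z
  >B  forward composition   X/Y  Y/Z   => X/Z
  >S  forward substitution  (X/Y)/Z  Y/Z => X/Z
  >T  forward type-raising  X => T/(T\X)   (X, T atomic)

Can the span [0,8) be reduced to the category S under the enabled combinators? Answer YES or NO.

(PP/(NP/S))/S S/(S\N) S\N (NP/(N\PP))/PP PP N\PP ((NP/S)\NP)/S S
CKY chart[0,8] = {N/(N\PP), NP/(NP\PP), PP, PP/(PP\PP), S/(S\PP)}; S ∉ chart

NO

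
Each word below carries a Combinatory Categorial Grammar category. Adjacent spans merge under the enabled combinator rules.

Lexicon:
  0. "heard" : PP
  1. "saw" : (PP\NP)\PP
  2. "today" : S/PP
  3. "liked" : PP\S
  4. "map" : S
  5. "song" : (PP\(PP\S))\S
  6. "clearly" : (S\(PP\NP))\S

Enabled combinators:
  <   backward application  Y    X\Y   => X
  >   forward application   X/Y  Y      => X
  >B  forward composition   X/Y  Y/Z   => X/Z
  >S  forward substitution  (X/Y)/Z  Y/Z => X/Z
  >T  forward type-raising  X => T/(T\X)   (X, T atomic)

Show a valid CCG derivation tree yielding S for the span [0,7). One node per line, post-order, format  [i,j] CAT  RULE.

[0,1] PP  lex  "heard"
[1,2] (PP\NP)\PP  lex  "saw"
[0,2] PP\NP  <  k=1
[2,3] S/PP  lex  "today"
[3,4] PP\S  lex  "liked"
[4,5] S  lex  "map"
[5,6] (PP\(PP\S))\S  lex  "song"
[4,6] PP\(PP\S)  <  k=5
[3,6] PP  <  k=4
[2,6] S  >  k=3
[6,7] (S\(PP\NP))\S  lex  "clearly"
[2,7] S\(PP\NP)  <  k=6
[0,7] S  <  k=2

[0,7] S   <
  [0,2] PP\NP   <
    [0,1] "heard" : PP
    [1,2] "saw" : (PP\NP)\PP
  [2,7] S\(PP\NP)   <
    [2,6] S   >
      [2,3] "today" : S/PP
      [3,6] PP   <
        [3,4] "liked" : PP\S
        [4,6] PP\(PP\S)   <
          [4,5] "map" : S
          [5,6] "song" : (PP\(PP\S))\S
    [6,7] "clearly" : (S\(PP\NP))\S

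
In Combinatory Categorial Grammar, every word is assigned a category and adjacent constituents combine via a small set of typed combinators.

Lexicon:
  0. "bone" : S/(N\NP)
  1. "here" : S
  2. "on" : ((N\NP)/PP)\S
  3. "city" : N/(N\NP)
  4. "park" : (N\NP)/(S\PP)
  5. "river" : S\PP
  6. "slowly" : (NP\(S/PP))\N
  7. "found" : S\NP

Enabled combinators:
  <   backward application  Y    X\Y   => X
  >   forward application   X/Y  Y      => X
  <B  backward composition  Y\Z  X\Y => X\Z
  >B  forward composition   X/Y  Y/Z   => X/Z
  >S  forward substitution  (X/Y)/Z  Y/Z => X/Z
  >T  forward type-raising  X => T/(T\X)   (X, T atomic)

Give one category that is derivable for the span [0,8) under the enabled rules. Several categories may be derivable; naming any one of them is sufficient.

[0,8] S   <
  [0,7] NP   <
    [0,3] S/PP   >B
      [0,1] "bone" : S/(N\NP)
      [1,3] (N\NP)/PP   <
        [1,2] "here" : S
        [2,3] "on" : ((N\NP)/PP)\S
    [3,7] NP\(S/PP)   <
      [3,6] N   >
        [3,4] "city" : N/(N\NP)
        [4,6] N\NP   >
          [4,5] "park" : (N\NP)/(S\PP)
          [5,6] "river" : S\PP
      [6,7] "slowly" : (NP\(S/PP))\N
  [7,8] "found" : S\NP

S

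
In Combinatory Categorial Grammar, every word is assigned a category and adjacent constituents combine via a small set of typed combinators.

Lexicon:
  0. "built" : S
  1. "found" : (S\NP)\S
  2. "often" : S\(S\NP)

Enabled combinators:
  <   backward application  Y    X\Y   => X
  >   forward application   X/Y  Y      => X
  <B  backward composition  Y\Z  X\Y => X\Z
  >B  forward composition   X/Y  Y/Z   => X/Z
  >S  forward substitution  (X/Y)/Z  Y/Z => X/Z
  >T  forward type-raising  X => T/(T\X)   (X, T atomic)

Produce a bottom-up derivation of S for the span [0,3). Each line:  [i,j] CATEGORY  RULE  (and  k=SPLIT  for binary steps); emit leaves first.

[0,1] S  lex  "built"
[1,2] (S\NP)\S  lex  "found"
[0,2] S\NP  <  k=1
[2,3] S\(S\NP)  lex  "often"
[0,3] S  <  k=2

[0,3] S   <
  [0,2] S\NP   <
    [0,1] "built" : S
    [1,2] "found" : (S\NP)\S
  [2,3] "often" : S\(S\NP)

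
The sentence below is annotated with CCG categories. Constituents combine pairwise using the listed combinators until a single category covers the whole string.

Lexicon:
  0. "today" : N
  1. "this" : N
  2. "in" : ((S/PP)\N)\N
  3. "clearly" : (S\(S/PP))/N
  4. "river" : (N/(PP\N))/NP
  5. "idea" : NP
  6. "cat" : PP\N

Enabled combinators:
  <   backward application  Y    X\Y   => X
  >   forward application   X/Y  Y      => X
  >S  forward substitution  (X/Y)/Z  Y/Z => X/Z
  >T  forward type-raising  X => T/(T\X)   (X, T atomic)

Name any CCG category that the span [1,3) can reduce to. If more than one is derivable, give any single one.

[0,7] S   <
  [0,3] S/PP   <
    [0,1] "today" : N
    [1,3] (S/PP)\N   <
      [1,2] "this" : N
      [2,3] "in" : ((S/PP)\N)\N
  [3,7] S\(S/PP)   >
    [3,4] "clearly" : (S\(S/PP))/N
    [4,7] N   >
      [4,6] N/(PP\N)   >
        [4,5] "river" : (N/(PP\N))/NP
        [5,6] "idea" : NP
      [6,7] "cat" : PP\N

(S/PP)\N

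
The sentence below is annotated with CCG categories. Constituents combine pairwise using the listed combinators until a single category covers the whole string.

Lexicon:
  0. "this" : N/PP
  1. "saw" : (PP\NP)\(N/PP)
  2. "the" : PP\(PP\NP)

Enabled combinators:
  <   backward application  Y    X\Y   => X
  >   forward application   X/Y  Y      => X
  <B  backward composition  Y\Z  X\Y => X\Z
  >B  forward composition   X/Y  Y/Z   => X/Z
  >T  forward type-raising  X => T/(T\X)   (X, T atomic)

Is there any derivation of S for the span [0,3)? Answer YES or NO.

N/PP (PP\NP)\(N/PP) PP\(PP\NP)
CKY chart[0,3] = {N/(N\PP), NP/(NP\PP), PP, PP/(PP\PP), S/(S\PP)}; S ∉ chart

NO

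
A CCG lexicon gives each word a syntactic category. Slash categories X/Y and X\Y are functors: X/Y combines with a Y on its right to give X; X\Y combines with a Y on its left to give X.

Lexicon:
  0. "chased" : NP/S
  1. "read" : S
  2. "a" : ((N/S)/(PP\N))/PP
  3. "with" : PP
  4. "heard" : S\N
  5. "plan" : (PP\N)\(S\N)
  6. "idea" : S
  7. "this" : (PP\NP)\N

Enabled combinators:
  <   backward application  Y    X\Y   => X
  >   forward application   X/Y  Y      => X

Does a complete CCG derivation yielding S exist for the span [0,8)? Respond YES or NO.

NO

NP/S S ((N/S)/(PP\N))/PP PP S\N (PP\N)\(S\N) S (PP\NP)\N
CKY chart[0,8] = {PP}; S ∉ chart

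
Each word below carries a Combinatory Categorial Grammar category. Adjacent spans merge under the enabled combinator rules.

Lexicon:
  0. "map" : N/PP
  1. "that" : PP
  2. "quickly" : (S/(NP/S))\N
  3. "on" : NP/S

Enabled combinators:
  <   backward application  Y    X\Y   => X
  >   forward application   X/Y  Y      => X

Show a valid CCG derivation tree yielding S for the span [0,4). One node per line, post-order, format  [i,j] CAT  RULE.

[0,4] S   >
  [0,3] S/(NP/S)   <
    [0,2] N   >
      [0,1] "map" : N/PP
      [1,2] "that" : PP
    [2,3] "quickly" : (S/(NP/S))\N
  [3,4] "on" : NP/S

[0,1] N/PP  lex  "map"
[1,2] PP  lex  "that"
[0,2] N  >  k=1
[2,3] (S/(NP/S))\N  lex  "quickly"
[0,3] S/(NP/S)  <  k=2
[3,4] NP/S  lex  "on"
[0,4] S  >  k=3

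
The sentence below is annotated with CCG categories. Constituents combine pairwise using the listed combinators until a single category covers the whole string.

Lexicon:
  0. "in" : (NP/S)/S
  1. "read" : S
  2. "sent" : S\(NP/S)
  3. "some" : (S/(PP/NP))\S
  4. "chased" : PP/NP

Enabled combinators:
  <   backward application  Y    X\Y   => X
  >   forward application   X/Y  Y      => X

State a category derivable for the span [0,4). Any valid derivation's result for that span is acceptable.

[0,5] S   >
  [0,4] S/(PP/NP)   <
    [0,3] S   <
      [0,2] NP/S   >
        [0,1] "in" : (NP/S)/S
        [1,2] "read" : S
      [2,3] "sent" : S\(NP/S)
    [3,4] "some" : (S/(PP/NP))\S
  [4,5] "chased" : PP/NP

S/(PP/NP)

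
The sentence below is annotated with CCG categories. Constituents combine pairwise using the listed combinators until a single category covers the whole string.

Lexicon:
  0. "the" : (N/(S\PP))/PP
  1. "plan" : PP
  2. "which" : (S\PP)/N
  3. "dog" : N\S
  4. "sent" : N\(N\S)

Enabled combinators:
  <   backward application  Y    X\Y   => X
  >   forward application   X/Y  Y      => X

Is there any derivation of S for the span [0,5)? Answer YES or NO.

(N/(S\PP))/PP PP (S\PP)/N N\S N\(N\S)
CKY chart[0,5] = {N}; S ∉ chart

NO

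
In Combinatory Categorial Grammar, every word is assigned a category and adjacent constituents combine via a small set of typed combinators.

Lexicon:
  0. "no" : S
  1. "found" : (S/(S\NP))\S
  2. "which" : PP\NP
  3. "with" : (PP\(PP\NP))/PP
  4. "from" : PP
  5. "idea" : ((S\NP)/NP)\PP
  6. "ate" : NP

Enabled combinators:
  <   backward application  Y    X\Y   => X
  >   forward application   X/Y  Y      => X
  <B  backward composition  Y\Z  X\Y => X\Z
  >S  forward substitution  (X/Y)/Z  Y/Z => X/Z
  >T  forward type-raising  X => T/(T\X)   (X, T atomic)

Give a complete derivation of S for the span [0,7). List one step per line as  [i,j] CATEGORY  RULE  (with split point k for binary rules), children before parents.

[0,7] S   >
  [0,2] S/(S\NP)   <
    [0,1] "no" : S
    [1,2] "found" : (S/(S\NP))\S
  [2,7] S\NP   >
    [2,6] (S\NP)/NP   <
      [2,5] PP   <
        [2,3] "which" : PP\NP
        [3,5] PP\(PP\NP)   >
          [3,4] "with" : (PP\(PP\NP))/PP
          [4,5] "from" : PP
      [5,6] "idea" : ((S\NP)/NP)\PP
    [6,7] "ate" : NP

[0,1] S  lex  "no"
[1,2] (S/(S\NP))\S  lex  "found"
[0,2] S/(S\NP)  <  k=1
[2,3] PP\NP  lex  "which"
[3,4] (PP\(PP\NP))/PP  lex  "with"
[4,5] PP  lex  "from"
[3,5] PP\(PP\NP)  >  k=4
[2,5] PP  <  k=3
[5,6] ((S\NP)/NP)\PP  lex  "idea"
[2,6] (S\NP)/NP  <  k=5
[6,7] NP  lex  "ate"
[2,7] S\NP  >  k=6
[0,7] S  >  k=2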